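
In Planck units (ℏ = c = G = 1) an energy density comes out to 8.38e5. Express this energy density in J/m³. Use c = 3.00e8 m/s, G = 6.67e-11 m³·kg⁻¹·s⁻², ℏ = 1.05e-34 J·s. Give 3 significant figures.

One Planck energy density: u_P = c⁷/(ℏG²) = 4.68e113 J/m³.
8.38e5 × 4.68e113 J/m³ = 3.92e119 J/m³

3.92e119 J/m³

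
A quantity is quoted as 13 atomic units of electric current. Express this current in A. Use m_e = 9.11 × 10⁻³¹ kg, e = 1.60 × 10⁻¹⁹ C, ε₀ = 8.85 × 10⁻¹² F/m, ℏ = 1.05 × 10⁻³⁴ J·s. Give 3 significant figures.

One atomic unit of electric current: I_au = e E_h/ℏ = m_e e⁵/((4πε₀)²ℏ³) = 6.67 × 10⁻³ A.
13 × 6.67 × 10⁻³ A = 0.0867 A

0.0867 A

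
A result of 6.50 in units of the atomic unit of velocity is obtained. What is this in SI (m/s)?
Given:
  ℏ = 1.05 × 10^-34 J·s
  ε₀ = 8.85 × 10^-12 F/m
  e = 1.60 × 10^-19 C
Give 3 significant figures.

One atomic unit of velocity: v_au = e²/(4πε₀ℏ) = 2.19 × 10^6 m/s.
6.50 × 2.19 × 10^6 m/s = 1.42 × 10^7 m/s

1.42 × 10^7 m/s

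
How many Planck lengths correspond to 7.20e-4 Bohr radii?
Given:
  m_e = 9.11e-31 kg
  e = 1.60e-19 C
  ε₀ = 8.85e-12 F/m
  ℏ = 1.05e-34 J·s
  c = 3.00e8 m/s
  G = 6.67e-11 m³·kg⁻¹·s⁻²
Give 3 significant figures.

2.35e21

Bohr radius: a₀ = 4πε₀ℏ²/(m_e e²) = 5.26e-11 m
Planck length: ℓ_P = √(ℏG/c³) = 1.61e-35 m
7.20e-4 × 5.26e-11 / 1.61e-35 = 2.35e21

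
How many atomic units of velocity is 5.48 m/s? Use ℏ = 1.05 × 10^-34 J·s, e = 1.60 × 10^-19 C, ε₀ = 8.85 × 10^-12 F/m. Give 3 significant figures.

2.50 × 10^-6

atomic unit of velocity: v_au = e²/(4πε₀ℏ) = 2.19 × 10^6 m/s.
5.48 / 2.19 × 10^6 = 2.50 × 10^-6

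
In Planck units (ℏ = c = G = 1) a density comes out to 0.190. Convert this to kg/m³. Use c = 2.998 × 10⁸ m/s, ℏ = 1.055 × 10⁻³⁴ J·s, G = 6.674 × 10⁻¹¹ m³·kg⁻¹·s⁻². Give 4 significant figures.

9.792 × 10⁹⁵ kg/m³

One Planck density: ρ_P = c⁵/(ℏG²) = 5.154 × 10⁹⁶ kg/m³.
0.190 × 5.154 × 10⁹⁶ kg/m³ = 9.792 × 10⁹⁵ kg/m³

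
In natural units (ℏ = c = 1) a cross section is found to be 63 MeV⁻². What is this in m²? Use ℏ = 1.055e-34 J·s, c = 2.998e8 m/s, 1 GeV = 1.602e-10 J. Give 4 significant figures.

2.456e-24 m²

Area is [L]² = [E]⁻²·(ℏc)²; restore (ℏc)².
1 GeV⁻² → (ℏc)² × (1 GeV in J)⁻² = 3.898e-32 m².
Convert the energy scale: 63 MeV⁻² = 6.30e7 GeV⁻².
Result: 6.30e7 × 3.898e-32 = 2.456e-24 m².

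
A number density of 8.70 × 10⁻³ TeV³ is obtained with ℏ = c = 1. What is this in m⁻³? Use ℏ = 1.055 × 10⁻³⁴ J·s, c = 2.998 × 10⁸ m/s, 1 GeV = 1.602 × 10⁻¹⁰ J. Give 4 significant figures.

1.130 × 10⁵⁴ m⁻³

Number density is [L]⁻³ = [E]³/(ℏc)³.
1 GeV³ → 1/(ℏc)³ × (1 GeV in J)³ = 1.299 × 10⁴⁷ m⁻³.
Convert the energy scale: 8.70 × 10⁻³ TeV³ = 8.70 × 10⁶ GeV³.
Result: 8.70 × 10⁶ × 1.299 × 10⁴⁷ = 1.130 × 10⁵⁴ m⁻³.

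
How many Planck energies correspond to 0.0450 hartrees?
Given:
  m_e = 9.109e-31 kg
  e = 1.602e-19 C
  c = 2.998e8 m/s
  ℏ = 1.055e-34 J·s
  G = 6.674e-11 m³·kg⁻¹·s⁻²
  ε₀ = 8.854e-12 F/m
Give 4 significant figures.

hartree: E_h = m_e e⁴/(4πε₀ℏ)² = 4.354e-18 J
Planck energy: E_P = √(ℏc⁵/G) = 1.957e9 J
0.0450 × 4.354e-18 / 1.957e9 = 1.001e-28

1.001e-28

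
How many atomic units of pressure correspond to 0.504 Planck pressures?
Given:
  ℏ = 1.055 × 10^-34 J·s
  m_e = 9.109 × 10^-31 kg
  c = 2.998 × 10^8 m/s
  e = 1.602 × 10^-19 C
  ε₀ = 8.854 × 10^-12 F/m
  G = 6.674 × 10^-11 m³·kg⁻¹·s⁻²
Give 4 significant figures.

Planck pressure: p_P = c⁷/(ℏG²) = 4.632 × 10^113 Pa
atomic unit of pressure: P_au = E_h/a₀³ = m_e⁴e¹⁰/((4πε₀)⁵ℏ⁸) = 2.929 × 10^13 Pa
0.504 × 4.632 × 10^113 / 2.929 × 10^13 = 7.971 × 10^99

7.971 × 10^99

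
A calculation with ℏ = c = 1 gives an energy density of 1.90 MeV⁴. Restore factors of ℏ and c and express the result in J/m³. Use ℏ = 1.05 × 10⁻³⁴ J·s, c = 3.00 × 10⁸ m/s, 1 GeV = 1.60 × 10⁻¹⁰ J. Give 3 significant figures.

[E]/[L]³ = [E]⁴/(ℏc)³; restore (ℏc)⁻³.
1 GeV⁴ → 1/(ℏc)³ × (1 GeV in J)⁴ = 2.10 × 10³⁷ J/m³.
Convert the energy scale: 1.90 MeV⁴ = 1.90 × 10⁻¹² GeV⁴.
Result: 1.90 × 10⁻¹² × 2.10 × 10³⁷ = 3.98 × 10²⁵ J/m³.

3.98 × 10²⁵ J/m³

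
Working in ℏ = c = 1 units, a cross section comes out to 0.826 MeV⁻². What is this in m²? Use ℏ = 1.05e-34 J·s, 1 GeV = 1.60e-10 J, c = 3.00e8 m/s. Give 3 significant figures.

Area is [L]² = [E]⁻²·(ℏc)²; restore (ℏc)².
1 GeV⁻² → (ℏc)² × (1 GeV in J)⁻² = 3.88e-32 m².
Convert the energy scale: 0.826 MeV⁻² = 8.26e5 GeV⁻².
Result: 8.26e5 × 3.88e-32 = 3.20e-26 m².

3.20e-26 m²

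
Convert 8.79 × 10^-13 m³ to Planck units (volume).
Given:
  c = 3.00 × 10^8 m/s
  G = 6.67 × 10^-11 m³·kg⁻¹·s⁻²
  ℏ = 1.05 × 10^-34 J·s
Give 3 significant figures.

2.10 × 10^92

Planck volume: V_P = (ℏG/c³)^(3/2) = 4.18 × 10^-105 m³.
8.79 × 10^-13 / 4.18 × 10^-105 = 2.10 × 10^92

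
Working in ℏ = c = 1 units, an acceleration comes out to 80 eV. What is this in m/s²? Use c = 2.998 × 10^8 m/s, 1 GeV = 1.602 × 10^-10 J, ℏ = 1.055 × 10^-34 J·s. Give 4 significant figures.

Acceleration is [L]/[T]² = c·[E]/ℏ.
1 GeV → c/ℏ × (1 GeV in J) = 4.552 × 10^32 m/s².
Convert the energy scale: 80 eV = 8.00 × 10^-8 GeV.
Result: 8.00 × 10^-8 × 4.552 × 10^32 = 3.642 × 10^25 m/s².

3.642 × 10^25 m/s²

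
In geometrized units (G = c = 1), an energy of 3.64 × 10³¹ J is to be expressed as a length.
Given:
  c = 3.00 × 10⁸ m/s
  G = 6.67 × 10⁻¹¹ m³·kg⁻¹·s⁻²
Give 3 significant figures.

3.00 × 10⁻¹³ m

Energy → length via G/c⁴.
3.64 × 10³¹ J × (G/c⁴) = 3.00 × 10⁻¹³ m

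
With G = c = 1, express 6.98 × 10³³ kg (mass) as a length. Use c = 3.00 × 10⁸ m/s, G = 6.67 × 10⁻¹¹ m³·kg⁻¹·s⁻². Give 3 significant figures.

In G = c = 1 units mass has dimensions of length; the conversion factor is G/c².
6.98 × 10³³ kg × (G/c²) = 5.17 × 10⁶ m

5.17 × 10⁶ m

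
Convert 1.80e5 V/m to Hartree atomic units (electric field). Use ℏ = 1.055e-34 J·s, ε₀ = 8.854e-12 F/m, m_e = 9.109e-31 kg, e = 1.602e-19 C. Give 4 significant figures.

atomic unit of electric field: E_au = E_h/(e a₀) = m_e²e⁵/((4πε₀)³ℏ⁴) = 5.131e11 V/m.
1.80e5 / 5.131e11 = 3.508e-7

3.508e-7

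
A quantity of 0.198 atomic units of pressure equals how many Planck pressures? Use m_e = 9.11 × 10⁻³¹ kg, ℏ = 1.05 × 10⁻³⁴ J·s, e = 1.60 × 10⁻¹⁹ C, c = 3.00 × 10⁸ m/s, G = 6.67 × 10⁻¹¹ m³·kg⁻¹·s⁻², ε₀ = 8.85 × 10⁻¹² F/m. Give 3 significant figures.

1.27 × 10⁻¹⁰¹

atomic unit of pressure: P_au = E_h/a₀³ = m_e⁴e¹⁰/((4πε₀)⁵ℏ⁸) = 3.01 × 10¹³ Pa
Planck pressure: p_P = c⁷/(ℏG²) = 4.68 × 10¹¹³ Pa
0.198 × 3.01 × 10¹³ / 4.68 × 10¹¹³ = 1.27 × 10⁻¹⁰¹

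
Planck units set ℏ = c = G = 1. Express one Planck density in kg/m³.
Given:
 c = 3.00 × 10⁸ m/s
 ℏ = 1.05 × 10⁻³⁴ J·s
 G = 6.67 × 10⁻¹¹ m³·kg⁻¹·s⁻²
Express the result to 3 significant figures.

The unique combination of the constants set to 1 with dimensions of density is ρ_P = c⁵/(ℏG²).
  = 2.43 × 10⁴² / 4.67 × 10⁻⁵⁵
  = 5.20 × 10⁹⁶ kg/m³

5.20 × 10⁹⁶ kg/m³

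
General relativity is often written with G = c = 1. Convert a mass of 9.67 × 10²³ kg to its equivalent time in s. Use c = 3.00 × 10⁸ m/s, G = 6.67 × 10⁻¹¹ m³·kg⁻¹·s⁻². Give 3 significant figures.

Mass → time via G/c³.
9.67 × 10²³ kg × (G/c³) = 2.39 × 10⁻¹² s

2.39 × 10⁻¹² s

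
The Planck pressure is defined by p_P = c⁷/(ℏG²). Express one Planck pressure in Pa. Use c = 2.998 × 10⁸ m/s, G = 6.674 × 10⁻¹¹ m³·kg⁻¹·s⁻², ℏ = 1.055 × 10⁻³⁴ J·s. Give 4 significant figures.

4.632 × 10¹¹³ Pa

p_P = c⁷/(ℏG²)
  = 2.177 × 10⁵⁹ / 4.699 × 10⁻⁵⁵
  = 4.632 × 10¹¹³ Pa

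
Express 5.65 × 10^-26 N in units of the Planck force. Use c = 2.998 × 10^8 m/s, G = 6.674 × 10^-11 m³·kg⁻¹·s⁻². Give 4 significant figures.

Planck force: F_P = c⁴/G = 1.210 × 10^44 N.
5.65 × 10^-26 / 1.210 × 10^44 = 4.668 × 10^-70

4.668 × 10^-70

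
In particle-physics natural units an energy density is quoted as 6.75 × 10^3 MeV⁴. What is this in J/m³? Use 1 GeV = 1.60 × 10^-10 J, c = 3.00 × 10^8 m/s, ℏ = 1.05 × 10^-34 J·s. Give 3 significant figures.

1.42 × 10^29 J/m³

[E]/[L]³ = [E]⁴/(ℏc)³; restore (ℏc)⁻³.
1 GeV⁴ → 1/(ℏc)³ × (1 GeV in J)⁴ = 2.10 × 10^37 J/m³.
Convert the energy scale: 6.75 × 10^3 MeV⁴ = 6.75 × 10^-9 GeV⁴.
Result: 6.75 × 10^-9 × 2.10 × 10^37 = 1.42 × 10^29 J/m³.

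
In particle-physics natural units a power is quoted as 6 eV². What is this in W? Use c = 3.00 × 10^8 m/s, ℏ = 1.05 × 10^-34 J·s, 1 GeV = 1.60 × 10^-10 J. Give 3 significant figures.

Power is [E]/[T] = [E]²/ℏ.
1 GeV² → 1/ℏ × (1 GeV in J)² = 2.44 × 10^14 W.
Convert the energy scale: 6 eV² = 6.00 × 10^-18 GeV².
Result: 6.00 × 10^-18 × 2.44 × 10^14 = 1.46 × 10^-3 W.

1.46 × 10^-3 W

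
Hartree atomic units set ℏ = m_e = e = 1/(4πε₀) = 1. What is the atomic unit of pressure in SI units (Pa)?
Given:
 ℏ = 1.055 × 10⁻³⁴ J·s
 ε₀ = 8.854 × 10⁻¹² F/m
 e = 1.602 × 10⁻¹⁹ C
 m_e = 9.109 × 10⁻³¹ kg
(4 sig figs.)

From ℏ = m_e = e = 1/(4πε₀) = 1 the pressure scale is P_au = E_h/a₀³ = m_e⁴e¹⁰/((4πε₀)⁵ℏ⁸).
E_h = 4.354 × 10⁻¹⁸ J
a₀ = 5.297 × 10⁻¹¹ m
E_h/a₀³ = 2.929 × 10¹³ Pa

2.929 × 10¹³ Pa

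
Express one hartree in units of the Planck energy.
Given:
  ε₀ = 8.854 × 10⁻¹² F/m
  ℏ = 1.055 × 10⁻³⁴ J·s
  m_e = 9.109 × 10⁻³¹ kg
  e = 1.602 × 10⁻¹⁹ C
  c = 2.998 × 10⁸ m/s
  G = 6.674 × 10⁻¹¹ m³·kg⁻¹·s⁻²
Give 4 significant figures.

hartree: E_h = m_e e⁴/(4πε₀ℏ)² = 4.354 × 10⁻¹⁸ J
Planck energy: E_P = √(ℏc⁵/G) = 1.957 × 10⁹ J
ratio = 4.354 × 10⁻¹⁸ / 1.957 × 10⁹ = 2.225 × 10⁻²⁷

2.225 × 10⁻²⁷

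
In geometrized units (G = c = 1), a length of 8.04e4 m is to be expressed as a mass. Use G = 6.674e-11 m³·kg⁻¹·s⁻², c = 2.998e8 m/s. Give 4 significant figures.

1.083e32 kg

Length → mass via c²/G.
8.04e4 m × (c²/G) = 1.083e32 kg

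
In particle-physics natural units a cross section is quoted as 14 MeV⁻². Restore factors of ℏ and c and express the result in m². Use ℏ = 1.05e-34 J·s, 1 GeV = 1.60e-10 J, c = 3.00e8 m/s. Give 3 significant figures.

5.43e-25 m²

Area is [L]² = [E]⁻²·(ℏc)²; restore (ℏc)².
1 GeV⁻² → (ℏc)² × (1 GeV in J)⁻² = 3.88e-32 m².
Convert the energy scale: 14 MeV⁻² = 1.40e7 GeV⁻².
Result: 1.40e7 × 3.88e-32 = 5.43e-25 m².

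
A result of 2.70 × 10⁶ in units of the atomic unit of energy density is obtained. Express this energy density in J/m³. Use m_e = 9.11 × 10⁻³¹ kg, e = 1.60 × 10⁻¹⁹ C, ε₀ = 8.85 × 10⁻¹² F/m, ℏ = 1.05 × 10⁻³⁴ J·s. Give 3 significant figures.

One atomic unit of energy density: u_au = E_h/a₀³ = m_e⁴e¹⁰/((4πε₀)⁵ℏ⁸) = 3.01 × 10¹³ J/m³.
2.70 × 10⁶ × 3.01 × 10¹³ J/m³ = 8.13 × 10¹⁹ J/m³

8.13 × 10¹⁹ J/m³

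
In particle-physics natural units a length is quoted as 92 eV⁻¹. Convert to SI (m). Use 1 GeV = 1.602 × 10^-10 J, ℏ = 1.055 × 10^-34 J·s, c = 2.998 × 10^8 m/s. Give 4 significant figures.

1.816 × 10^-5 m

A length is [E]⁻¹ in ℏ=c=1; restore one factor of ℏc.
1 GeV⁻¹ → ℏc × (1 GeV in J)⁻¹ = 1.974 × 10^-16 m.
Convert the energy scale: 92 eV⁻¹ = 9.20 × 10^10 GeV⁻¹.
Result: 9.20 × 10^10 × 1.974 × 10^-16 = 1.816 × 10^-5 m.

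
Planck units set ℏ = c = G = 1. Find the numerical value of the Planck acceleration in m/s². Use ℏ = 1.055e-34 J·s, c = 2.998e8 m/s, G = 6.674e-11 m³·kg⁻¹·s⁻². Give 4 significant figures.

Dimensional analysis gives a_P = √(c⁷/(ℏG)).
  = √(3.092e103)
  = 5.560e51 m/s²

5.560e51 m/s²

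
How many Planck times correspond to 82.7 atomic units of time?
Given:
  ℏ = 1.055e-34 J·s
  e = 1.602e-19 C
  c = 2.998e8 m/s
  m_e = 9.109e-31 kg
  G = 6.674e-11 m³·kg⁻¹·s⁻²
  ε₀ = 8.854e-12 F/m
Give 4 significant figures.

atomic unit of time: τ_au = (4πε₀)²ℏ³/(m_e e⁴) = 2.423e-17 s
Planck time: t_P = √(ℏG/c⁵) = 5.392e-44 s
82.7 × 2.423e-17 / 5.392e-44 = 3.716e28

3.716e28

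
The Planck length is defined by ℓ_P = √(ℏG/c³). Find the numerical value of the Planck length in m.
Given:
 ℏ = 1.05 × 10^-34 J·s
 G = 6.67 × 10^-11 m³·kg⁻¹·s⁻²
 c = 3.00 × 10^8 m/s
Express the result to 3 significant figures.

1.61 × 10^-35 m

ℓ_P = √(ℏG/c³)
  = √(2.59 × 10^-70)
  = 1.61 × 10^-35 m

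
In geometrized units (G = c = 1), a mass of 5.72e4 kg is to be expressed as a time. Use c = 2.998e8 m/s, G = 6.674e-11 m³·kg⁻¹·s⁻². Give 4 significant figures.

1.417e-31 s

Mass → time via G/c³.
5.72e4 kg × (G/c³) = 1.417e-31 s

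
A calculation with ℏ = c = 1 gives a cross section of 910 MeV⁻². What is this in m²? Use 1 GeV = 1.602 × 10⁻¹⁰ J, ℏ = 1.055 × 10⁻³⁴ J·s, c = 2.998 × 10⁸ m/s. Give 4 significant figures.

3.547 × 10⁻²³ m²

Area is [L]² = [E]⁻²·(ℏc)²; restore (ℏc)².
1 GeV⁻² → (ℏc)² × (1 GeV in J)⁻² = 3.898 × 10⁻³² m².
Convert the energy scale: 910 MeV⁻² = 9.10 × 10⁸ GeV⁻².
Result: 9.10 × 10⁸ × 3.898 × 10⁻³² = 3.547 × 10⁻²³ m².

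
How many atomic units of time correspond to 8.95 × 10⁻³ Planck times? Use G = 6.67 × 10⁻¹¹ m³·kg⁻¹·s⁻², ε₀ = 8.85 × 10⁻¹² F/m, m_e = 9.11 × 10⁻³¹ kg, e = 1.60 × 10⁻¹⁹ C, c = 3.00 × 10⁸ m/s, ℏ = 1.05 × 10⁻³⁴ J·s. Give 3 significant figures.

Planck time: t_P = √(ℏG/c⁵) = 5.37 × 10⁻⁴⁴ s
atomic unit of time: τ_au = (4πε₀)²ℏ³/(m_e e⁴) = 2.40 × 10⁻¹⁷ s
8.95 × 10⁻³ × 5.37 × 10⁻⁴⁴ / 2.40 × 10⁻¹⁷ = 2.00 × 10⁻²⁹

2.00 × 10⁻²⁹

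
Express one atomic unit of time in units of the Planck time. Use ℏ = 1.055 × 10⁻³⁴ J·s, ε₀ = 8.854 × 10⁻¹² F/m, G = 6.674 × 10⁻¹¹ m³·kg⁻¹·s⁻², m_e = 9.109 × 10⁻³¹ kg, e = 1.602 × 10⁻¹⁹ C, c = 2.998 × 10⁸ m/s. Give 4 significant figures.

4.494 × 10²⁶

atomic unit of time: τ_au = (4πε₀)²ℏ³/(m_e e⁴) = 2.423 × 10⁻¹⁷ s
Planck time: t_P = √(ℏG/c⁵) = 5.392 × 10⁻⁴⁴ s
ratio = 2.423 × 10⁻¹⁷ / 5.392 × 10⁻⁴⁴ = 4.494 × 10²⁶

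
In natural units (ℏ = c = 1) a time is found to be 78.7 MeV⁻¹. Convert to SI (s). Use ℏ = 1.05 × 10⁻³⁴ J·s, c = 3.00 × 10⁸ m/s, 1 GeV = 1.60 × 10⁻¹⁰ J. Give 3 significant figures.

5.16 × 10⁻²⁰ s

A time is [E]⁻¹ in ℏ=c=1; restore one factor of ℏ.
1 GeV⁻¹ → ℏ × (1 GeV in J)⁻¹ = 6.56 × 10⁻²⁵ s.
Convert the energy scale: 78.7 MeV⁻¹ = 7.87 × 10⁴ GeV⁻¹.
Result: 7.87 × 10⁴ × 6.56 × 10⁻²⁵ = 5.16 × 10⁻²⁰ s.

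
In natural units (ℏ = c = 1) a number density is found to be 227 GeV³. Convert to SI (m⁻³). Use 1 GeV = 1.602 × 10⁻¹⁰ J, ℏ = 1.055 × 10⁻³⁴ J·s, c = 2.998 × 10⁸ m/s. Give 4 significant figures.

Number density is [L]⁻³ = [E]³/(ℏc)³.
1 GeV³ → 1/(ℏc)³ × (1 GeV in J)³ = 1.299 × 10⁴⁷ m⁻³.
Result: 227 × 1.299 × 10⁴⁷ = 2.950 × 10⁴⁹ m⁻³.

2.950 × 10⁴⁹ m⁻³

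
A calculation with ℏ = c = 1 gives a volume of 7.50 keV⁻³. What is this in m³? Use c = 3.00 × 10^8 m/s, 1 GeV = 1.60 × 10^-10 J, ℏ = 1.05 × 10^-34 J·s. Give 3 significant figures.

5.72 × 10^-29 m³

Volume is [L]³ = [E]⁻³·(ℏc)³.
1 GeV⁻³ → (ℏc)³ × (1 GeV in J)⁻³ = 7.63 × 10^-48 m³.
Convert the energy scale: 7.50 keV⁻³ = 7.50 × 10^18 GeV⁻³.
Result: 7.50 × 10^18 × 7.63 × 10^-48 = 5.72 × 10^-29 m³.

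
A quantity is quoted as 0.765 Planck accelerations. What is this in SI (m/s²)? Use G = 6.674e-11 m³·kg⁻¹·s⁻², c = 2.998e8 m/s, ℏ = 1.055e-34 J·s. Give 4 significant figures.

One Planck acceleration: a_P = √(c⁷/(ℏG)) = 5.560e51 m/s².
0.765 × 5.560e51 m/s² = 4.254e51 m/s²

4.254e51 m/s²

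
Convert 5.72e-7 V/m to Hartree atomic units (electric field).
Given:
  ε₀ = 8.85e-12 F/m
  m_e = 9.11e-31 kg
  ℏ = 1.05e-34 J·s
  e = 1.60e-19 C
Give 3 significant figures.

1.10e-18

atomic unit of electric field: E_au = E_h/(e a₀) = m_e²e⁵/((4πε₀)³ℏ⁴) = 5.20e11 V/m.
5.72e-7 / 5.20e11 = 1.10e-18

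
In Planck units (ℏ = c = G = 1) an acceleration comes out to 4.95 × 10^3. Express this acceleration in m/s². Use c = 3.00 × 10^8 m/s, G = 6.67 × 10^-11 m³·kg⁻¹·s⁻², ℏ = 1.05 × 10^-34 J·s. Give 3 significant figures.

2.77 × 10^55 m/s²

One Planck acceleration: a_P = √(c⁷/(ℏG)) = 5.59 × 10^51 m/s².
4.95 × 10^3 × 5.59 × 10^51 m/s² = 2.77 × 10^55 m/s²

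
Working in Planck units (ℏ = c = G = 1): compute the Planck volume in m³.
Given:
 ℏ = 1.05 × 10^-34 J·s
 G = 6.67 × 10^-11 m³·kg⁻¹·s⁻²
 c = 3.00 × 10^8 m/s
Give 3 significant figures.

From ℏ = c = G = 1 the volume scale is V_P = (ℏG/c³)^(3/2).
  = √(1.75 × 10^-209)
  = 4.18 × 10^-105 m³

4.18 × 10^-105 m³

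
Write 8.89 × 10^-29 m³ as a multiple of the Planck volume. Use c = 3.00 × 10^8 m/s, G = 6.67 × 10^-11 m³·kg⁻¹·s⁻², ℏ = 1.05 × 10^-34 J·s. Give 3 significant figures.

Planck volume: V_P = (ℏG/c³)^(3/2) = 4.18 × 10^-105 m³.
8.89 × 10^-29 / 4.18 × 10^-105 = 2.13 × 10^76

2.13 × 10^76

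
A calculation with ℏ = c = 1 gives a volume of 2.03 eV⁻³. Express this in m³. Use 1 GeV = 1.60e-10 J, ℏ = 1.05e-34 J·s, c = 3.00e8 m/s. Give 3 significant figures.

1.55e-20 m³

Volume is [L]³ = [E]⁻³·(ℏc)³.
1 GeV⁻³ → (ℏc)³ × (1 GeV in J)⁻³ = 7.63e-48 m³.
Convert the energy scale: 2.03 eV⁻³ = 2.03e27 GeV⁻³.
Result: 2.03e27 × 7.63e-48 = 1.55e-20 m³.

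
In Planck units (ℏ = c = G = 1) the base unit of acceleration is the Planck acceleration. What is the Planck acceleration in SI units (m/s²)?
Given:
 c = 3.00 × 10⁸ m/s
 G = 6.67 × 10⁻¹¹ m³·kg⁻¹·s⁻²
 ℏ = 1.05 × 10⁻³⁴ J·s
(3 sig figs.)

5.59 × 10⁵¹ m/s²

a_P = √(c⁷/(ℏG))
  = √(3.12 × 10¹⁰³)
  = 5.59 × 10⁵¹ m/s²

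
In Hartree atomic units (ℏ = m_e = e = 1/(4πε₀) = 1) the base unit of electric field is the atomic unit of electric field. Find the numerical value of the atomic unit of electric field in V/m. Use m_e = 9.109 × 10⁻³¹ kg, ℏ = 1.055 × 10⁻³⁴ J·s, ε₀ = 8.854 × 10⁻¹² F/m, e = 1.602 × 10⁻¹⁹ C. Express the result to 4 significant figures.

E_au = E_h/(e a₀) = m_e²e⁵/((4πε₀)³ℏ⁴)
E_h = 4.354 × 10⁻¹⁸ J
a₀ = 5.297 × 10⁻¹¹ m
E_h/(e·a₀) = 5.131 × 10¹¹ V/m

5.131 × 10¹¹ V/m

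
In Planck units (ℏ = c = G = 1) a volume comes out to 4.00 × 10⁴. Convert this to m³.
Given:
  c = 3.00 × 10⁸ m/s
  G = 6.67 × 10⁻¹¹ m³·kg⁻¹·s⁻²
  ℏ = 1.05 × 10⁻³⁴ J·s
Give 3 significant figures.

One Planck volume: V_P = (ℏG/c³)^(3/2) = 4.18 × 10⁻¹⁰⁵ m³.
4.00 × 10⁴ × 4.18 × 10⁻¹⁰⁵ m³ = 1.67 × 10⁻¹⁰⁰ m³

1.67 × 10⁻¹⁰⁰ m³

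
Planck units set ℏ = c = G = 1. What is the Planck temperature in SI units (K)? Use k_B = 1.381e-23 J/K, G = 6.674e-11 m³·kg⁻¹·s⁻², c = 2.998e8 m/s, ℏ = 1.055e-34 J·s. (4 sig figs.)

The unique combination of the constants set to 1 with dimensions of temperature is T_P = √(ℏc⁵/G) / k_B.
  = √(3.828e18) × 7.241e22
  = 1.417e32 K

1.417e32 K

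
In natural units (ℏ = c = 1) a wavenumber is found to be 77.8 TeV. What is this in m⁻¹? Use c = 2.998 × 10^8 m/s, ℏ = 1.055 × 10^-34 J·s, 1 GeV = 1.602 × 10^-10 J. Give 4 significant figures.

3.941 × 10^20 m⁻¹

Inverse length is [E]/(ℏc).
1 GeV → 1/(ℏc) × (1 GeV in J) = 5.065 × 10^15 m⁻¹.
Convert the energy scale: 77.8 TeV = 7.78 × 10^4 GeV.
Result: 7.78 × 10^4 × 5.065 × 10^15 = 3.941 × 10^20 m⁻¹.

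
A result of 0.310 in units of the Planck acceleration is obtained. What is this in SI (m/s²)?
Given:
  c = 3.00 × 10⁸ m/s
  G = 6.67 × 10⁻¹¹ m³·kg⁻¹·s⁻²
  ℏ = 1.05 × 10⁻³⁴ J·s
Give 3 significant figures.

1.73 × 10⁵¹ m/s²

One Planck acceleration: a_P = √(c⁷/(ℏG)) = 5.59 × 10⁵¹ m/s².
0.310 × 5.59 × 10⁵¹ m/s² = 1.73 × 10⁵¹ m/s²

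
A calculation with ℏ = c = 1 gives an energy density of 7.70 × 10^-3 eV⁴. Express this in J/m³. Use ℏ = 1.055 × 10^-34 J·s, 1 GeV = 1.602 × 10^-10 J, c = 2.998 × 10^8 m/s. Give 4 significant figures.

0.1603 J/m³

[E]/[L]³ = [E]⁴/(ℏc)³; restore (ℏc)⁻³.
1 GeV⁴ → 1/(ℏc)³ × (1 GeV in J)⁴ = 2.082 × 10^37 J/m³.
Convert the energy scale: 7.70 × 10^-3 eV⁴ = 7.70 × 10^-39 GeV⁴.
Result: 7.70 × 10^-39 × 2.082 × 10^37 = 0.1603 J/m³.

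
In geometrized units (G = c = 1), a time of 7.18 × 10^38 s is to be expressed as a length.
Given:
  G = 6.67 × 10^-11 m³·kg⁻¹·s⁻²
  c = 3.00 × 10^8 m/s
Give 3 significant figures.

Time → length via c.
7.18 × 10^38 s × (c) = 2.15 × 10^47 m

2.15 × 10^47 m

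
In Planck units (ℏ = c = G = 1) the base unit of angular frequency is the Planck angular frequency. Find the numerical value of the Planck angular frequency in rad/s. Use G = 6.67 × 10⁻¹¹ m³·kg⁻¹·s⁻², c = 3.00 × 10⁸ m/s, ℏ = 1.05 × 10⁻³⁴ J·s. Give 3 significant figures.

1.86 × 10⁴³ rad/s

ω_P = √(c⁵/(ℏG))
  = √(3.47 × 10⁸⁶)
  = 1.86 × 10⁴³ rad/s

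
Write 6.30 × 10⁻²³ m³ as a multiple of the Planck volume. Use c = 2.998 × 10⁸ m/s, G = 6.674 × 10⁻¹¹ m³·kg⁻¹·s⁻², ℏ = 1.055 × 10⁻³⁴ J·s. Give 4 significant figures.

Planck volume: V_P = (ℏG/c³)^(3/2) = 4.224 × 10⁻¹⁰⁵ m³.
6.30 × 10⁻²³ / 4.224 × 10⁻¹⁰⁵ = 1.492 × 10⁸²

1.492 × 10⁸²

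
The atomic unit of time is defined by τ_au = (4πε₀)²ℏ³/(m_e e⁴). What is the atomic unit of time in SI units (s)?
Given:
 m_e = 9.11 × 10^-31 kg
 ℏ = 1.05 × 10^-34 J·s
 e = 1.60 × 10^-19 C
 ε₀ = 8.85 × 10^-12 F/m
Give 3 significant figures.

τ_au = (4πε₀)²ℏ³/(m_e e⁴)
E_h = 4.38 × 10^-18 J
ℏ/E_h = 2.40 × 10^-17 s

2.40 × 10^-17 s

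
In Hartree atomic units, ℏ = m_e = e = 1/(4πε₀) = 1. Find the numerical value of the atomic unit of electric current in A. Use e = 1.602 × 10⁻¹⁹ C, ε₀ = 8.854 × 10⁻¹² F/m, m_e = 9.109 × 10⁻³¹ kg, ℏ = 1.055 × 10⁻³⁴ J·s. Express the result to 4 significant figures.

From ℏ = m_e = e = 1/(4πε₀) = 1 the current scale is I_au = e E_h/ℏ = m_e e⁵/((4πε₀)²ℏ³).
E_h = 4.354 × 10⁻¹⁸ J
e·E_h/ℏ = 6.612 × 10⁻³ A

6.612 × 10⁻³ A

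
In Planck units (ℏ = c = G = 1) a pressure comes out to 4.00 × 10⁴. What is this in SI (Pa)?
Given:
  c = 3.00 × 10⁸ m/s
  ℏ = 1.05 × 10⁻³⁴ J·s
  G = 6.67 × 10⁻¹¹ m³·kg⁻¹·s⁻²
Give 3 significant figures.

One Planck pressure: p_P = c⁷/(ℏG²) = 4.68 × 10¹¹³ Pa.
4.00 × 10⁴ × 4.68 × 10¹¹³ Pa = 1.87 × 10¹¹⁸ Pa

1.87 × 10¹¹⁸ Pa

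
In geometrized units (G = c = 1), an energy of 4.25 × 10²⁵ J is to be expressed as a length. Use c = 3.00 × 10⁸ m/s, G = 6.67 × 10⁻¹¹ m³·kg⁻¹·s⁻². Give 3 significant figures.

Energy → length via G/c⁴.
4.25 × 10²⁵ J × (G/c⁴) = 3.50 × 10⁻¹⁹ m

3.50 × 10⁻¹⁹ m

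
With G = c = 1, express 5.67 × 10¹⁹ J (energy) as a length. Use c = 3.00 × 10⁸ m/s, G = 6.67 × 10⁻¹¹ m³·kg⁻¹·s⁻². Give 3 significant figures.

Energy → length via G/c⁴.
5.67 × 10¹⁹ J × (G/c⁴) = 4.67 × 10⁻²⁵ m

4.67 × 10⁻²⁵ m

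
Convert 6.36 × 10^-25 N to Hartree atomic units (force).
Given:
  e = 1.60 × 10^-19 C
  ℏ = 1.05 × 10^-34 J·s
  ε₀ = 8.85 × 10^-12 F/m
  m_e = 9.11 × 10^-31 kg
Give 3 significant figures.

atomic unit of force: F_au = E_h/a₀ = m_e²e⁶/((4πε₀)³ℏ⁴) = 8.33 × 10^-8 N.
6.36 × 10^-25 / 8.33 × 10^-8 = 7.64 × 10^-18

7.64 × 10^-18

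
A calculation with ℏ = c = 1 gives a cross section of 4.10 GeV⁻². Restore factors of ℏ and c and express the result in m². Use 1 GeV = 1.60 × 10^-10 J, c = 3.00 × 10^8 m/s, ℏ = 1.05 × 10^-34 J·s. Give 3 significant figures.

Area is [L]² = [E]⁻²·(ℏc)²; restore (ℏc)².
1 GeV⁻² → (ℏc)² × (1 GeV in J)⁻² = 3.88 × 10^-32 m².
Result: 4.10 × 3.88 × 10^-32 = 1.59 × 10^-31 m².

1.59 × 10^-31 m²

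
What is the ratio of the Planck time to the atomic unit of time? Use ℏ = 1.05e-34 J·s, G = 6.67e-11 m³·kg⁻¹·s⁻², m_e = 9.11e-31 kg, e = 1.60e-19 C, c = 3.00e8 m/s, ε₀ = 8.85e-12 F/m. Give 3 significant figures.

Planck time: t_P = √(ℏG/c⁵) = 5.37e-44 s
atomic unit of time: τ_au = (4πε₀)²ℏ³/(m_e e⁴) = 2.40e-17 s
ratio = 5.37e-44 / 2.40e-17 = 2.24e-27

2.24e-27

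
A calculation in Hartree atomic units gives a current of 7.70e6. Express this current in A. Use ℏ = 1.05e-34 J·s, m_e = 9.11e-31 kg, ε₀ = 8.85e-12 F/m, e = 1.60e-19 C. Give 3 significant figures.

One atomic unit of electric current: I_au = e E_h/ℏ = m_e e⁵/((4πε₀)²ℏ³) = 6.67e-3 A.
7.70e6 × 6.67e-3 A = 5.14e4 A

5.14e4 A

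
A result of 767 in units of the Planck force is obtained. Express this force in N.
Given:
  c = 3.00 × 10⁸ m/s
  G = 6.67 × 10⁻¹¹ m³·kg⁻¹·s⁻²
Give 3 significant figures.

One Planck force: F_P = c⁴/G = 1.21 × 10⁴⁴ N.
767 × 1.21 × 10⁴⁴ N = 9.31 × 10⁴⁶ N

9.31 × 10⁴⁶ N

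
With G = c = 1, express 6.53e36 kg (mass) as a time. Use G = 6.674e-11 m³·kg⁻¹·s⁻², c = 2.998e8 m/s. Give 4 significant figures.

16.17 s

Mass → time via G/c³.
6.53e36 kg × (G/c³) = 16.17 s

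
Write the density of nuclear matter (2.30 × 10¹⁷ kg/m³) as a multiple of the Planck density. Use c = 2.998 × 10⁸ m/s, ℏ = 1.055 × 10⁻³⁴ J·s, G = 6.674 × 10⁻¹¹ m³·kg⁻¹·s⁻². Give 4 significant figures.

4.463 × 10⁻⁸⁰

Planck density: ρ_P = c⁵/(ℏG²) = 5.154 × 10⁹⁶ kg/m³.
2.30 × 10¹⁷ / 5.154 × 10⁹⁶ = 4.463 × 10⁻⁸⁰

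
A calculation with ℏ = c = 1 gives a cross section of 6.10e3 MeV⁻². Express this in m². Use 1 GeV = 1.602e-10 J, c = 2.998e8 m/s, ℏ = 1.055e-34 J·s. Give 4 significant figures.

Area is [L]² = [E]⁻²·(ℏc)²; restore (ℏc)².
1 GeV⁻² → (ℏc)² × (1 GeV in J)⁻² = 3.898e-32 m².
Convert the energy scale: 6.10e3 MeV⁻² = 6.10e9 GeV⁻².
Result: 6.10e9 × 3.898e-32 = 2.378e-22 m².

2.378e-22 m²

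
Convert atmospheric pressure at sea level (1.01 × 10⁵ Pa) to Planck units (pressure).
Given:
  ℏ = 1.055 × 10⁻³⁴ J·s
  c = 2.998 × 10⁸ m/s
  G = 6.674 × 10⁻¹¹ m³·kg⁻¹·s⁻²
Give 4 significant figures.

Planck pressure: p_P = c⁷/(ℏG²) = 4.632 × 10¹¹³ Pa.
1.01 × 10⁵ / 4.632 × 10¹¹³ = 2.180 × 10⁻¹⁰⁹

2.180 × 10⁻¹⁰⁹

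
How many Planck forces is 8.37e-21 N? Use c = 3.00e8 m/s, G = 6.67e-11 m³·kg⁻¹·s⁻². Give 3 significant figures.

6.89e-65

Planck force: F_P = c⁴/G = 1.21e44 N.
8.37e-21 / 1.21e44 = 6.89e-65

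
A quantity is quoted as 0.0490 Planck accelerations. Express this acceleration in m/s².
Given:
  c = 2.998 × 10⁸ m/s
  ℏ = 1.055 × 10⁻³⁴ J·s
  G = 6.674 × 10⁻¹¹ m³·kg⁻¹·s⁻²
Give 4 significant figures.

One Planck acceleration: a_P = √(c⁷/(ℏG)) = 5.560 × 10⁵¹ m/s².
0.0490 × 5.560 × 10⁵¹ m/s² = 2.725 × 10⁵⁰ m/s²

2.725 × 10⁵⁰ m/s²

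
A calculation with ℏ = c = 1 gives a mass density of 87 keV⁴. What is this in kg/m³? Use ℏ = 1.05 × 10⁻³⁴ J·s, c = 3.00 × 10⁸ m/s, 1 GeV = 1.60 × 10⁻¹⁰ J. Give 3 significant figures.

0.0203 kg/m³

Mass density is [E]/(c²[L]³) = [E]⁴/(ℏ³c⁵).
1 GeV⁴ → 1/(ℏ³c⁵) × (1 GeV in J)⁴ = 2.33 × 10²⁰ kg/m³.
Convert the energy scale: 87 keV⁴ = 8.70 × 10⁻²³ GeV⁴.
Result: 8.70 × 10⁻²³ × 2.33 × 10²⁰ = 0.0203 kg/m³.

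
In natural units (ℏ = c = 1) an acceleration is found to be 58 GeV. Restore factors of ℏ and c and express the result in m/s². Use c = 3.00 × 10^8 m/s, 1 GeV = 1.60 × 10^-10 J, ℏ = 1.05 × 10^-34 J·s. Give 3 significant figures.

Acceleration is [L]/[T]² = c·[E]/ℏ.
1 GeV → c/ℏ × (1 GeV in J) = 4.57 × 10^32 m/s².
Result: 58 × 4.57 × 10^32 = 2.65 × 10^34 m/s².

2.65 × 10^34 m/s²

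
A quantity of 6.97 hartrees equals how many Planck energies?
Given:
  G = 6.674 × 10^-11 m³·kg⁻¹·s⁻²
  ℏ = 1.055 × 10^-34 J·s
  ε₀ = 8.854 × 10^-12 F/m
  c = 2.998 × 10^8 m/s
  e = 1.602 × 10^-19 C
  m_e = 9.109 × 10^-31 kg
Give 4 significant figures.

hartree: E_h = m_e e⁴/(4πε₀ℏ)² = 4.354 × 10^-18 J
Planck energy: E_P = √(ℏc⁵/G) = 1.957 × 10^9 J
6.97 × 4.354 × 10^-18 / 1.957 × 10^9 = 1.551 × 10^-26

1.551 × 10^-26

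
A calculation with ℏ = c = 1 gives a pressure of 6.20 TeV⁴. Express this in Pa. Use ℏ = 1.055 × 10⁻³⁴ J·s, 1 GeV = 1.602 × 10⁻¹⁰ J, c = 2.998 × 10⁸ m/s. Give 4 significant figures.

1.291 × 10⁵⁰ Pa

Pressure is [E]/[L]³ = [E]⁴/(ℏc)³.
1 GeV⁴ → 1/(ℏc)³ × (1 GeV in J)⁴ = 2.082 × 10³⁷ Pa.
Convert the energy scale: 6.20 TeV⁴ = 6.20 × 10¹² GeV⁴.
Result: 6.20 × 10¹² × 2.082 × 10³⁷ = 1.291 × 10⁵⁰ Pa.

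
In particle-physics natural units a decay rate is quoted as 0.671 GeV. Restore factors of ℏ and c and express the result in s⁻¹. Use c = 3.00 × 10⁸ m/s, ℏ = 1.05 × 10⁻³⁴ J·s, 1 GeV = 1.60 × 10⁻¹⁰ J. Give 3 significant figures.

1.02 × 10²⁴ s⁻¹

A rate is [E]/ℏ; divide by ℏ.
1 GeV → 1/ℏ × (1 GeV in J) = 1.52 × 10²⁴ s⁻¹.
Result: 0.671 × 1.52 × 10²⁴ = 1.02 × 10²⁴ s⁻¹.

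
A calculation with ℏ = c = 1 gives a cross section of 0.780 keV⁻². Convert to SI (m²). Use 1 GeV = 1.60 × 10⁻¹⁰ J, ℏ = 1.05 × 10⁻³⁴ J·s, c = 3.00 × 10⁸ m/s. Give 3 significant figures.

3.02 × 10⁻²⁰ m²

Area is [L]² = [E]⁻²·(ℏc)²; restore (ℏc)².
1 GeV⁻² → (ℏc)² × (1 GeV in J)⁻² = 3.88 × 10⁻³² m².
Convert the energy scale: 0.780 keV⁻² = 7.80 × 10¹¹ GeV⁻².
Result: 7.80 × 10¹¹ × 3.88 × 10⁻³² = 3.02 × 10⁻²⁰ m².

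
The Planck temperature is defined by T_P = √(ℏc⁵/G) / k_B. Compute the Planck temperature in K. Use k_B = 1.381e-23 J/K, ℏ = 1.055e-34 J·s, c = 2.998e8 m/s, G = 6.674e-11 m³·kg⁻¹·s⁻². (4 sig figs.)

T_P = √(ℏc⁵/G) / k_B
  = √(3.828e18) × 7.241e22
  = 1.417e32 K

1.417e32 K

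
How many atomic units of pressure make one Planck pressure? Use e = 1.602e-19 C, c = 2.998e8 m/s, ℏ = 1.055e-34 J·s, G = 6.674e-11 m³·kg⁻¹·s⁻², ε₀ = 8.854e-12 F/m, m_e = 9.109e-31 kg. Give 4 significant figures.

1.581e100

Planck pressure: p_P = c⁷/(ℏG²) = 4.632e113 Pa
atomic unit of pressure: P_au = E_h/a₀³ = m_e⁴e¹⁰/((4πε₀)⁵ℏ⁸) = 2.929e13 Pa
ratio = 4.632e113 / 2.929e13 = 1.581e100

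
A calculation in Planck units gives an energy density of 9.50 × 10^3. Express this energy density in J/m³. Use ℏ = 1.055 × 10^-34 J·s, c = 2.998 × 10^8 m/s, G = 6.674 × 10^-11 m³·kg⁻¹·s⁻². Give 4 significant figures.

One Planck energy density: u_P = c⁷/(ℏG²) = 4.632 × 10^113 J/m³.
9.50 × 10^3 × 4.632 × 10^113 J/m³ = 4.401 × 10^117 J/m³

4.401 × 10^117 J/m³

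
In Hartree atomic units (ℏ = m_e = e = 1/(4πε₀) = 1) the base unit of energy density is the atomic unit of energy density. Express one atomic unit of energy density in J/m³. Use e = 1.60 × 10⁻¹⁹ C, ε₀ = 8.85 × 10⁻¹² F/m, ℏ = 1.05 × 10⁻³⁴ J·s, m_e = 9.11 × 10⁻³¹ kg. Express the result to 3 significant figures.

u_au = E_h/a₀³ = m_e⁴e¹⁰/((4πε₀)⁵ℏ⁸)
E_h = 4.38 × 10⁻¹⁸ J
a₀ = 5.26 × 10⁻¹¹ m
E_h/a₀³ = 3.01 × 10¹³ J/m³

3.01 × 10¹³ J/m³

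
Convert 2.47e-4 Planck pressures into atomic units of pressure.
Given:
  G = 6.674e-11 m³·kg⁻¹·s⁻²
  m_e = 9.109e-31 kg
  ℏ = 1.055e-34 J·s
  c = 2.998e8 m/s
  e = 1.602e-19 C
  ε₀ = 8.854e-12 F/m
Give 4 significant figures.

Planck pressure: p_P = c⁷/(ℏG²) = 4.632e113 Pa
atomic unit of pressure: P_au = E_h/a₀³ = m_e⁴e¹⁰/((4πε₀)⁵ℏ⁸) = 2.929e13 Pa
2.47e-4 × 4.632e113 / 2.929e13 = 3.906e96

3.906e96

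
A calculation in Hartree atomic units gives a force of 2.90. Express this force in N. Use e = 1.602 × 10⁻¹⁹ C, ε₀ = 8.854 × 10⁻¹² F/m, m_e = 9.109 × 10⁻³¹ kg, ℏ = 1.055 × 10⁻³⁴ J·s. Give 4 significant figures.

2.384 × 10⁻⁷ N

One atomic unit of force: F_au = E_h/a₀ = m_e²e⁶/((4πε₀)³ℏ⁴) = 8.220 × 10⁻⁸ N.
2.90 × 8.220 × 10⁻⁸ N = 2.384 × 10⁻⁷ N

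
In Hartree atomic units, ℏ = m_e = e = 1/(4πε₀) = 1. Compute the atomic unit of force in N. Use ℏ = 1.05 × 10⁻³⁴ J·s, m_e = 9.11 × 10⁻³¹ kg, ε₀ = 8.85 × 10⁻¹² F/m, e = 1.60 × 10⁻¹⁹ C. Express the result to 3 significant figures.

Dimensional analysis gives F_au = E_h/a₀ = m_e²e⁶/((4πε₀)³ℏ⁴).
E_h = 4.38 × 10⁻¹⁸ J
a₀ = 5.26 × 10⁻¹¹ m
E_h/a₀ = 8.33 × 10⁻⁸ N

8.33 × 10⁻⁸ N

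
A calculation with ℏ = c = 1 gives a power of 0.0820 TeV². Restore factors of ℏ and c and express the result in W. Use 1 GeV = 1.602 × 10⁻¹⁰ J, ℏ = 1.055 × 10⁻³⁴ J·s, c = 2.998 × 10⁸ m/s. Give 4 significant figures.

Power is [E]/[T] = [E]²/ℏ.
1 GeV² → 1/ℏ × (1 GeV in J)² = 2.433 × 10¹⁴ W.
Convert the energy scale: 0.0820 TeV² = 8.20 × 10⁴ GeV².
Result: 8.20 × 10⁴ × 2.433 × 10¹⁴ = 1.995 × 10¹⁹ W.

1.995 × 10¹⁹ W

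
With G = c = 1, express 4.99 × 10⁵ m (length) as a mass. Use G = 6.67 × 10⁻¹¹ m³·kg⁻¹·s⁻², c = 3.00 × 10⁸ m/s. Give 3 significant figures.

Length → mass via c²/G.
4.99 × 10⁵ m × (c²/G) = 6.73 × 10³² kg

6.73 × 10³² kg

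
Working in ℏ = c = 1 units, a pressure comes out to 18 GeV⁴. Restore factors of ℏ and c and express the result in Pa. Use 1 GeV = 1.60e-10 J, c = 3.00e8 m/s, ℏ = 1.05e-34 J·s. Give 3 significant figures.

Pressure is [E]/[L]³ = [E]⁴/(ℏc)³.
1 GeV⁴ → 1/(ℏc)³ × (1 GeV in J)⁴ = 2.10e37 Pa.
Result: 18 × 2.10e37 = 3.77e38 Pa.

3.77e38 Pa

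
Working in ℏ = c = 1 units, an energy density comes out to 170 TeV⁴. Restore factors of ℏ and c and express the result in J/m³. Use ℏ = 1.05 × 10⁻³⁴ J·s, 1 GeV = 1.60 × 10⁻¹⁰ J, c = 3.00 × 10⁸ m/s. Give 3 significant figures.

[E]/[L]³ = [E]⁴/(ℏc)³; restore (ℏc)⁻³.
1 GeV⁴ → 1/(ℏc)³ × (1 GeV in J)⁴ = 2.10 × 10³⁷ J/m³.
Convert the energy scale: 170 TeV⁴ = 1.70 × 10¹⁴ GeV⁴.
Result: 1.70 × 10¹⁴ × 2.10 × 10³⁷ = 3.56 × 10⁵¹ J/m³.

3.56 × 10⁵¹ J/m³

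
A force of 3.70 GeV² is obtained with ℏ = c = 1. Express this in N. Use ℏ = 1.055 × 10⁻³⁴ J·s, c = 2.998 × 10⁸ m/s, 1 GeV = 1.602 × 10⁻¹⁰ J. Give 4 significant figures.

3.002 × 10⁶ N

Force is [E]/[L] = [E]²/(ℏc); restore (ℏc)⁻¹.
1 GeV² → 1/(ℏc) × (1 GeV in J)² = 8.114 × 10⁵ N.
Result: 3.70 × 8.114 × 10⁵ = 3.002 × 10⁶ N.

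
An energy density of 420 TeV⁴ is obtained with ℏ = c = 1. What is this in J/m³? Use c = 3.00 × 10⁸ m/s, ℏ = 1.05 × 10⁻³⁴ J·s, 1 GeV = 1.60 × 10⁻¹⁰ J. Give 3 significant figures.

[E]/[L]³ = [E]⁴/(ℏc)³; restore (ℏc)⁻³.
1 GeV⁴ → 1/(ℏc)³ × (1 GeV in J)⁴ = 2.10 × 10³⁷ J/m³.
Convert the energy scale: 420 TeV⁴ = 4.20 × 10¹⁴ GeV⁴.
Result: 4.20 × 10¹⁴ × 2.10 × 10³⁷ = 8.81 × 10⁵¹ J/m³.

8.81 × 10⁵¹ J/m³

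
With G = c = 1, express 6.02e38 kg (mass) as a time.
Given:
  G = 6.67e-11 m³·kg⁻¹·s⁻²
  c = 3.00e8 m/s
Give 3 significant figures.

1.49e3 s

Mass → time via G/c³.
6.02e38 kg × (G/c³) = 1.49e3 s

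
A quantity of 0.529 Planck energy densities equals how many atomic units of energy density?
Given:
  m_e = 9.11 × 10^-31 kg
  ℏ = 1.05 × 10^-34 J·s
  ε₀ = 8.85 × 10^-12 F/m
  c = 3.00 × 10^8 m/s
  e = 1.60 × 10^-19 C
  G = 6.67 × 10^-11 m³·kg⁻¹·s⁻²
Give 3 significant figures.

8.22 × 10^99

Planck energy density: u_P = c⁷/(ℏG²) = 4.68 × 10^113 J/m³
atomic unit of energy density: u_au = E_h/a₀³ = m_e⁴e¹⁰/((4πε₀)⁵ℏ⁸) = 3.01 × 10^13 J/m³
0.529 × 4.68 × 10^113 / 3.01 × 10^13 = 8.22 × 10^99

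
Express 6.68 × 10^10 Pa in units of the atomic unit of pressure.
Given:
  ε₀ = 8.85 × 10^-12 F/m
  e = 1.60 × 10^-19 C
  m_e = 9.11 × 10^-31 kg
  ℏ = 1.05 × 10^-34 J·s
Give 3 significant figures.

atomic unit of pressure: P_au = E_h/a₀³ = m_e⁴e¹⁰/((4πε₀)⁵ℏ⁸) = 3.01 × 10^13 Pa.
6.68 × 10^10 / 3.01 × 10^13 = 2.22 × 10^-3

2.22 × 10^-3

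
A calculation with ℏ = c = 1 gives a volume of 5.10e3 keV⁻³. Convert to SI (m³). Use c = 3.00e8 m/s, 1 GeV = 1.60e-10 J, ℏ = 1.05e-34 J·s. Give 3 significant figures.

3.89e-26 m³

Volume is [L]³ = [E]⁻³·(ℏc)³.
1 GeV⁻³ → (ℏc)³ × (1 GeV in J)⁻³ = 7.63e-48 m³.
Convert the energy scale: 5.10e3 keV⁻³ = 5.10e21 GeV⁻³.
Result: 5.10e21 × 7.63e-48 = 3.89e-26 m³.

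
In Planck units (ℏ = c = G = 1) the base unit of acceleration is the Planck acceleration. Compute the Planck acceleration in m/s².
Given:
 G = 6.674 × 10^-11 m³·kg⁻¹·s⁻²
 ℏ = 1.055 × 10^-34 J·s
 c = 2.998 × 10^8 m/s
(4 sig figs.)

5.560 × 10^51 m/s²

a_P = √(c⁷/(ℏG))
  = √(3.092 × 10^103)
  = 5.560 × 10^51 m/s²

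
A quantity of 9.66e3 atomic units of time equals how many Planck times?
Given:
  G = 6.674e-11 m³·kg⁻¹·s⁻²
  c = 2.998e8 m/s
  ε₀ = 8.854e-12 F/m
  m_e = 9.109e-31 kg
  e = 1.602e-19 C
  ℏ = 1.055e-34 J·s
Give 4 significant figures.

4.341e30

atomic unit of time: τ_au = (4πε₀)²ℏ³/(m_e e⁴) = 2.423e-17 s
Planck time: t_P = √(ℏG/c⁵) = 5.392e-44 s
9.66e3 × 2.423e-17 / 5.392e-44 = 4.341e30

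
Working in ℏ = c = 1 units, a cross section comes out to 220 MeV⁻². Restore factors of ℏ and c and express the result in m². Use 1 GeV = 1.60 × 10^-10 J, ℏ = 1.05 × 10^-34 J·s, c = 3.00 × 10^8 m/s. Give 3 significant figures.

8.53 × 10^-24 m²

Area is [L]² = [E]⁻²·(ℏc)²; restore (ℏc)².
1 GeV⁻² → (ℏc)² × (1 GeV in J)⁻² = 3.88 × 10^-32 m².
Convert the energy scale: 220 MeV⁻² = 2.20 × 10^8 GeV⁻².
Result: 2.20 × 10^8 × 3.88 × 10^-32 = 8.53 × 10^-24 m².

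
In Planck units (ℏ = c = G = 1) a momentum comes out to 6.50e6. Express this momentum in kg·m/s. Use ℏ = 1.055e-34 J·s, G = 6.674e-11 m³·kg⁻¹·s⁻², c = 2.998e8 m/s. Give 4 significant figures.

One Planck momentum: p_P = √(ℏc³/G) = 6.527 kg·m/s.
6.50e6 × 6.527 kg·m/s = 4.242e7 kg·m/s

4.242e7 kg·m/s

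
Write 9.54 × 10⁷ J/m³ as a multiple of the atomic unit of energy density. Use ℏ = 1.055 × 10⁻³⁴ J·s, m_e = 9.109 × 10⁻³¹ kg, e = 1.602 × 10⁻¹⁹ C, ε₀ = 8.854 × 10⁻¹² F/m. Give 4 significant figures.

3.257 × 10⁻⁶

atomic unit of energy density: u_au = E_h/a₀³ = m_e⁴e¹⁰/((4πε₀)⁵ℏ⁸) = 2.929 × 10¹³ J/m³.
9.54 × 10⁷ / 2.929 × 10¹³ = 3.257 × 10⁻⁶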